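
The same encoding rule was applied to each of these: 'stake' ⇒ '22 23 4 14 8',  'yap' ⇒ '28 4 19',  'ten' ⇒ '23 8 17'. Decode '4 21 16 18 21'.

s is letter #19 and maps to 22: an offset of 3. Letters become their 1-based position plus 3 (so a→4, b→5, …).
Undoing it on 4 21 16 18 21: 4→(4−3)÷1=1=a, 21→(21−3)÷1=18=r, 16→(16−3)÷1=13=m, 18→(18−3)÷1=15=o, 21→(21−3)÷1=18=r.

armor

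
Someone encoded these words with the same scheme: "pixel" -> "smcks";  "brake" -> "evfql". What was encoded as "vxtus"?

stool

Each letter shifts forward by (position + 3), i.e. 3, 4, 5, … — the shift grows by one for each successive letter.
Reversing it on vxtus: v−3=s, x−4=t, t−5=o, u−6=o, s−7=l.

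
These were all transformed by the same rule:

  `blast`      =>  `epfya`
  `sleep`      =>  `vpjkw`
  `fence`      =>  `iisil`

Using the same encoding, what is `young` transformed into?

The shift increases by 1 at each position, starting from +3: 3, 4, 5, ….
On young: y+3=b, o+4=s, u+5=z, n+6=t, g+7=n.

bsztn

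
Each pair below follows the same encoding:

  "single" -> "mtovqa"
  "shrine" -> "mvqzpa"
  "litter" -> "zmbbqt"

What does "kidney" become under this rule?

gmvlqs

The output letters match the input read backwards, each shifted +8: single reversed is elgnis. Read the word backwards and shift each letter +8.
Applying it to kidney: reverse → yendik; then shift: y+8=g, e+8=m, n+8=v, d+8=l, i+8=q, k+8=s.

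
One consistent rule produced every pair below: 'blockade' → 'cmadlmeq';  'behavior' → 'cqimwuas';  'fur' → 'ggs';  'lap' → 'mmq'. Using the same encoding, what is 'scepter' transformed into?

tdqquqs

The rule splits by letter class: vowels +12, consonants +1.
On scepter: s(cons)+1=t, c(cons)+1=d, e(vowel)+12=q, p(cons)+1=q, t(cons)+1=u, e(vowel)+12=q, r(cons)+1=s.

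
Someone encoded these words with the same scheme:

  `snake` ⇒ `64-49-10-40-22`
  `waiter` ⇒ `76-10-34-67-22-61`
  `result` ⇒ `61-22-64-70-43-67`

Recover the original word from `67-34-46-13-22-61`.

timber

s(#19)→64 and n(#14)→49: differences scale by 3, so n = 3·pos + 7. The formula is n = 3×(alphabet index, a=1) + 7.
Undoing it on 67-34-46-13-22-61: 67→(67−7)÷3=20=t, 34→(34−7)÷3=9=i, 46→(46−7)÷3=13=m, 13→(13−7)÷3=2=b, 22→(22−7)÷3=5=e, 61→(61−7)÷3=18=r.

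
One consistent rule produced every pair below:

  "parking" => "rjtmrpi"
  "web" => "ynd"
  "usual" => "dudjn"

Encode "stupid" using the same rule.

The shift depends on letter class: consonant p→r is +2, but vowel a→j is +9. The rule splits by letter class: vowels +9, consonants +2.
Applying it to stupid: s(cons)+2=u, t(cons)+2=v, u(vowel)+9=d, p(cons)+2=r, i(vowel)+9=r, d(cons)+2=f.

uvdrrf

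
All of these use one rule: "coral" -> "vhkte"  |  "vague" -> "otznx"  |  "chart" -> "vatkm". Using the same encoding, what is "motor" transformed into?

Compare letters: c→v is +19, o→h is +19, r→k is +19 — a constant shift. This is a Caesar cipher with shift 19.
For motor: m+19=f, o+19=h, t+19=m, o+19=h, r+19=k.

fhmhk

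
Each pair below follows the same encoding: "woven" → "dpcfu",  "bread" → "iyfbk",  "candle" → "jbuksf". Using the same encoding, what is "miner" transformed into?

tjufy

Two shifts are in play — +1 for a/e/i/o/u, +7 for every other letter.
Applying it to miner: m(cons)+7=t, i(vowel)+1=j, n(cons)+7=u, e(vowel)+1=f, r(cons)+7=y.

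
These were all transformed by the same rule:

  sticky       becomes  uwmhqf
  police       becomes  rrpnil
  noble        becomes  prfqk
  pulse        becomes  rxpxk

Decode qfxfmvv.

In sticky: s→u is +2, t→w is +3, i→m is +4, c→h is +5 — the shift increases by 1 each position. The shift increases by 1 at each position, starting from +2: 2, 3, 4, ….
Reversing it on qfxfmvv: q−2=o, f−3=c, x−4=t, f−5=a, m−6=g, v−7=o, v−8=n.

octagon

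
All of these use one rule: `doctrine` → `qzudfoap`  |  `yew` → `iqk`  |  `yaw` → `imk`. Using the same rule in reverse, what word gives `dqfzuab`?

pointer

Two steps: reverse the string, then apply a Caesar shift of +12.
Decoding dqfzuab: shift back: d−12=r, q−12=e, f−12=t, z−12=n, u−12=i, a−12=o, b−12=p → retniop; then reverse → pointer.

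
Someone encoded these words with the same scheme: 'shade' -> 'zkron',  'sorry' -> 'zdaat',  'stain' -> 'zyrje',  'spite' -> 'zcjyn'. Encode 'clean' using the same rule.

This is an affine cipher: with a=0,…,z=25, each position x becomes (25x+17) mod 26.
For clean: c(2)→25·2+17≡15=p; l(11)→25·11+17≡6=g; e(4)→25·4+17≡13=n; a(0)→25·0+17≡17=r; n(13)→25·13+17≡4=e (all mod 26).

pgnre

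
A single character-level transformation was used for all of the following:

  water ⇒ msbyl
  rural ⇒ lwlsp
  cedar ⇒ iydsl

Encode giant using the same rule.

w(22)→m(12) and a(0)→s(18) fit y≡21x+18 (mod 26); the inverse of 21 mod 26 is 5. Treating letters as 0–25, the rule is x ↦ 21x + 18 (mod 26).
For giant: g(6)→21·6+18≡14=o; i(8)→21·8+18≡4=e; a(0)→21·0+18≡18=s; n(13)→21·13+18≡5=f; t(19)→21·19+18≡1=b (all mod 26).

oesfb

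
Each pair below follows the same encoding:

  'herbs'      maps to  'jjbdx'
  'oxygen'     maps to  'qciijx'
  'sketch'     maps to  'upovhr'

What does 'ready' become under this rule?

A repeating key of period 3 is used — shifts +2, +5, +10 over and over.
Applying it to ready: r+2=t, e+5=j, a+10=k, d+2=f, y+5=d.

tjkfd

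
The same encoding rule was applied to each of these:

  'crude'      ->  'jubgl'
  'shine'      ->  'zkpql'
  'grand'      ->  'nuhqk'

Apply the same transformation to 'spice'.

Shifts by position in crude: pos 0: c→j (+7), pos 1: r→u (+3), pos 2: u→b (+7), pos 3: d→g (+3) — repeating every 2. It's a Vigenère-style cipher with numeric key [7,3]: position i shifts by key[i mod 2].
For spice: s+7=z, p+3=s, i+7=p, c+3=f, e+7=l.

zspfl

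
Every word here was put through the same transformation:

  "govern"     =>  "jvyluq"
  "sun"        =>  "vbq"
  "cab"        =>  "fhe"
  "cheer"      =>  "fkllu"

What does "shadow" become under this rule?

The shift depends on letter class: consonant g→j is +3, but vowel o→v is +7. The rule splits by letter class: vowels +7, consonants +3.
For shadow: s(cons)+3=v, h(cons)+3=k, a(vowel)+7=h, d(cons)+3=g, o(vowel)+7=v, w(cons)+3=z.

vkhgvz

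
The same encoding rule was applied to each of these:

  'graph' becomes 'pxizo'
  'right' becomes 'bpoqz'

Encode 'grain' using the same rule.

vqizo

The output letters match the input read backwards, each shifted +8: graph reversed is hparg. Read the word backwards and shift each letter +8.
On grain: reverse → niarg; then shift: n+8=v, i+8=q, a+8=i, r+8=z, g+8=o.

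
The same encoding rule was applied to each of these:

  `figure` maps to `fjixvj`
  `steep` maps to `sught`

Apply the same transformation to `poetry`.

In figure: f→f is +0, i→j is +1, g→i is +2, u→x is +3 — the shift increases by 1 each position. The shift increases by 1 at each position, starting from +0: 0, 1, 2, ….
For poetry: p+0=p, o+1=p, e+2=g, t+3=w, r+4=v, y+5=d.

ppgwvd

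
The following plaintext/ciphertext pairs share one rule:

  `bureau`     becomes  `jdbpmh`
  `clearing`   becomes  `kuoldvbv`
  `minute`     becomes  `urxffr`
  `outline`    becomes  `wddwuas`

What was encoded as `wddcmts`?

In bureau: b→j is +8, u→d is +9, r→b is +10, e→p is +11 — the shift increases by 1 each position. Each letter shifts forward by (position + 8), i.e. 8, 9, 10, … — the shift grows by one for each successive letter.
Undoing it on wddcmts: w−8=o, d−9=u, d−10=t, c−11=r, m−12=a, t−13=g, s−14=e.

outrage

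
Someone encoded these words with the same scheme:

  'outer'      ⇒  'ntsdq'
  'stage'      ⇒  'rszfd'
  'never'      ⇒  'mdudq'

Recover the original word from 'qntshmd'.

routine

Compare letters: o→n is +25, u→t is +25, t→s is +25 — a constant shift. This is a Caesar cipher with shift 25.
Undoing it on qntshmd: q−25=r, n−25=o, t−25=u, s−25=t, h−25=i, m−25=n, d−25=e.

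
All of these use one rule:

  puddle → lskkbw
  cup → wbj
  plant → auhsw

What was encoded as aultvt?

The output letters match the input read backwards, each shifted +7: puddle reversed is elddup. The word is reversed, then every letter is shifted forward by 7.
Decoding aultvt: shift back: a−7=t, u−7=n, l−7=e, t−7=m, v−7=o, t−7=m → tnemom; then reverse → moment.

moment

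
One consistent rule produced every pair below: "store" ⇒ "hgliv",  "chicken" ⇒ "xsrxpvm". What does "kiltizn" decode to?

Each pair mirrors across the alphabet (s↔h, t↔g, o↔l): positions sum to 25. Letters are reflected about the middle of the alphabet (position → 25−position): Atbash.
Undoing it on kiltizn: k↔p, i↔r, l↔o, t↔g, i↔r, z↔a, n↔m.

program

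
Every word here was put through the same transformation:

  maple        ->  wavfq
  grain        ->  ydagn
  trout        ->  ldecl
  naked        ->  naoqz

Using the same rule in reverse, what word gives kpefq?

whole

m(12)→w(22) and a(0)→a(0) fit y≡17x+0 (mod 26); the inverse of 17 mod 26 is 23. Treating letters as 0–25, the rule is x ↦ 17x + 0 (mod 26).
Reversing it on kpefq: k(10)→23·(10−0)≡22=w; p(15)→23·(15−0)≡7=h; e(4)→23·(4−0)≡14=o; f(5)→23·(5−0)≡11=l; q(16)→23·(16−0)≡4=e (all mod 26).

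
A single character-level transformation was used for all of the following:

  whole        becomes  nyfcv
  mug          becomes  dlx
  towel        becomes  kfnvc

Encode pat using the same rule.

grk

Every letter moves 17 places later in the alphabet, wrapping around z→a.
On pat: p+17=g, a+17=r, t+17=k.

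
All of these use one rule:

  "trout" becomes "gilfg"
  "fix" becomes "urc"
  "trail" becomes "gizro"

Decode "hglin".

storm

This is the alphabet-reversal cipher (Atbash): a becomes z, b becomes y, etc.
Undoing it on hglin: h↔s, g↔t, l↔o, i↔r, n↔m.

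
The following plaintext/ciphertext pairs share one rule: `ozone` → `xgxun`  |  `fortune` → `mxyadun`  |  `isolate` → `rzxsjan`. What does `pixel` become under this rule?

wrens

The shift depends on letter class: consonant z→g is +7, but vowel o→x is +9. Two shifts are in play — +9 for a/e/i/o/u, +7 for every other letter.
On pixel: p(cons)+7=w, i(vowel)+9=r, x(cons)+7=e, e(vowel)+9=n, l(cons)+7=s.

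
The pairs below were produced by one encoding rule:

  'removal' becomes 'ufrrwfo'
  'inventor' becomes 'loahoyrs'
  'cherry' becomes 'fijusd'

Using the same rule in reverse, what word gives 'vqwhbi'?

Shifts by position in removal: pos 0: r→u (+3), pos 1: e→f (+1), pos 2: m→r (+5), pos 3: o→r (+3), pos 4: v→w (+1), pos 5: a→f (+5) — repeating every 3. It's a Vigenère-style cipher with numeric key [3,1,5]: position i shifts by key[i mod 3].
Decoding vqwhbi: v−3=s, q−1=p, w−5=r, h−3=e, b−1=a, i−5=d.

spread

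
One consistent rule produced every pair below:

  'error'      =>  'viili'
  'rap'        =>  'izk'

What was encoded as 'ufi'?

Each pair mirrors across the alphabet (e↔v, r↔i, r↔i): positions sum to 25. This is the alphabet-reversal cipher (Atbash): a becomes z, b becomes y, etc.
Reversing it on ufi: u↔f, f↔u, i↔r.

fur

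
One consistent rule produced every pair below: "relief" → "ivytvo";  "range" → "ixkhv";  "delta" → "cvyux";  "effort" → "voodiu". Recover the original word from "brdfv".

smoke

r(17)→i(8) and e(4)→v(21) fit y≡19x+23 (mod 26); the inverse of 19 mod 26 is 11. This is an affine cipher: with a=0,…,z=25, each position x becomes (19x+23) mod 26.
Decoding brdfv: b(1)→11·(1−23)≡18=s; r(17)→11·(17−23)≡12=m; d(3)→11·(3−23)≡14=o; f(5)→11·(5−23)≡10=k; v(21)→11·(21−23)≡4=e (all mod 26).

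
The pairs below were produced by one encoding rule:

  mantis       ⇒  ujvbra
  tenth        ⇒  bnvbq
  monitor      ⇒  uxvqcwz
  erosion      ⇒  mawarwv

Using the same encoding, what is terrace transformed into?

bnzzjkm

Shifts by position in mantis: pos 0: m→u (+8), pos 1: a→j (+9), pos 2: n→v (+8), pos 3: t→b (+8), pos 4: i→r (+9), pos 5: s→a (+8) — repeating every 3. A repeating key of period 3 is used — shifts +8, +9, +8 over and over.
On terrace: t+8=b, e+9=n, r+8=z, r+8=z, a+9=j, c+8=k, e+8=m.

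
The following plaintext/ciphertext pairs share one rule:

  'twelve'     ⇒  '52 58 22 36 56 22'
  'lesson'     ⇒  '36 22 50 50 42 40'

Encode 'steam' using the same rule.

The formula is n = 2×(alphabet index, a=1) + 12.
On steam: s=19→50, t=20→52, e=5→22, a=1→14, m=13→38.

50 52 22 14 38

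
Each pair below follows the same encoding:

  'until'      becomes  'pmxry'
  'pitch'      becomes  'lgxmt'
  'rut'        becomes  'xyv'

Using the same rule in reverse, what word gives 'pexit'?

The output letters match the input read backwards, each shifted +4: until reversed is litnu. The word is reversed, then every letter is shifted forward by 4.
Reversing it on pexit: shift back: p−4=l, e−4=a, x−4=t, i−4=e, t−4=p → latep; then reverse → petal.

petal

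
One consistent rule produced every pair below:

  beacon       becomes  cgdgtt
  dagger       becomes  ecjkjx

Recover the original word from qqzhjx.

Letter i (0-indexed) is shifted by i+1, so successive shifts are 1, 2, 3, ….
Reversing it on qqzhjx: q−1=p, q−2=o, z−3=w, h−4=d, j−5=e, x−6=r.

powder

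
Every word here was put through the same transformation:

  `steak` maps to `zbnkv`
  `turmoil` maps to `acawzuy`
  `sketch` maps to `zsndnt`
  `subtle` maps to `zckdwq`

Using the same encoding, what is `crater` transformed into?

Each letter shifts forward by (position + 7), i.e. 7, 8, 9, … — the shift grows by one for each successive letter.
For crater: c+7=j, r+8=z, a+9=j, t+10=d, e+11=p, r+12=d.

jzjdpd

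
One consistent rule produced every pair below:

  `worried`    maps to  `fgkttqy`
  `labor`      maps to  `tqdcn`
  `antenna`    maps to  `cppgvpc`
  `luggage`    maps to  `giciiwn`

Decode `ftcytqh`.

forward

The output letters match the input read backwards, each shifted +2: worried reversed is deirrow. Read the word backwards and shift each letter +2.
Undoing it on ftcytqh: shift back: f−2=d, t−2=r, c−2=a, y−2=w, t−2=r, q−2=o, h−2=f → drawrof; then reverse → forward.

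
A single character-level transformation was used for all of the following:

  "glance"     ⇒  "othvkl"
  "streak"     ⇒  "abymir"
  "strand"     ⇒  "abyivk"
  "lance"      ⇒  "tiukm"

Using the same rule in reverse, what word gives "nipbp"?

faith

Shifts by position in glance: pos 0: g→o (+8), pos 1: l→t (+8), pos 2: a→h (+7), pos 3: n→v (+8), pos 4: c→k (+8), pos 5: e→l (+7) — repeating every 3. The shifts repeat in a cycle of length 3: positions 0,1,… shift by +8, +8, +7, then the pattern repeats.
Undoing it on nipbp: n−8=f, i−8=a, p−7=i, b−8=t, p−8=h.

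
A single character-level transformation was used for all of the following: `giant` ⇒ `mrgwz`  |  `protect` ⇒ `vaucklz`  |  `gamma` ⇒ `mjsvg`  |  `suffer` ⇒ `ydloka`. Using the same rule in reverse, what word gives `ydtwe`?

sunny

A repeating key of period 2 is used — shifts +6, +9 over and over.
Decoding ydtwe: y−6=s, d−9=u, t−6=n, w−9=n, e−6=y.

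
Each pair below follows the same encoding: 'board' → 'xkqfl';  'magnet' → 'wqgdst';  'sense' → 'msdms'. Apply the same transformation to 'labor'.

b(1)→x(23) and o(14)→k(10) fit y≡7x+16 (mod 26); the inverse of 7 mod 26 is 15. Each letter's alphabet position (a=0..z=25) is mapped through 7·x+16 mod 26 — an affine cipher.
On labor: l(11)→7·11+16≡15=p; a(0)→7·0+16≡16=q; b(1)→7·1+16≡23=x; o(14)→7·14+16≡10=k; r(17)→7·17+16≡5=f (all mod 26).

pqxkf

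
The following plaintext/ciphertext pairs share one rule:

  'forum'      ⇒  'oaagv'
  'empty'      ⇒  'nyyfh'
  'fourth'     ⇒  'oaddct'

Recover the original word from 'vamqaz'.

modern

Shifts by position in forum: pos 0: f→o (+9), pos 1: o→a (+12), pos 2: r→a (+9), pos 3: u→g (+12) — repeating every 2. It's a Vigenère-style cipher with numeric key [9,12]: position i shifts by key[i mod 2].
Reversing it on vamqaz: v−9=m, a−12=o, m−9=d, q−12=e, a−9=r, z−12=n.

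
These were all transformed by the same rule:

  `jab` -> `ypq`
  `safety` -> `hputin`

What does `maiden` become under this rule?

bpxstc

Compare letters: j→y is +15, a→p is +15, b→q is +15 — a constant shift. This is a Caesar cipher with shift 15.
On maiden: m+15=b, a+15=p, i+15=x, d+15=s, e+15=t, n+15=c.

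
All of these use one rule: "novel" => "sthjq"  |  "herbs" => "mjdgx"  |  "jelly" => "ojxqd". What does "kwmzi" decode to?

It's a Vigenère-style cipher with numeric key [5,5,12]: position i shifts by key[i mod 3].
Reversing it on kwmzi: k−5=f, w−5=r, m−12=a, z−5=u, i−5=d.

fraud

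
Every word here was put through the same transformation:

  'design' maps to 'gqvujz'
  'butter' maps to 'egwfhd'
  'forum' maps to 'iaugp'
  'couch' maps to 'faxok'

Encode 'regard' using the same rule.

It's a Vigenère-style cipher with numeric key [3,12]: position i shifts by key[i mod 2].
For regard: r+3=u, e+12=q, g+3=j, a+12=m, r+3=u, d+12=p.

uqjmup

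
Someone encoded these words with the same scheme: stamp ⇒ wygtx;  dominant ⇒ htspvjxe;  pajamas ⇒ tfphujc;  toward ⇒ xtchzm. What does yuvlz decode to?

In stamp: s→w is +4, t→y is +5, a→g is +6, m→t is +7 — the shift increases by 1 each position. The shift increases by 1 at each position, starting from +4: 4, 5, 6, ….
Reversing it on yuvlz: y−4=u, u−5=p, v−6=p, l−7=e, z−8=r.

upper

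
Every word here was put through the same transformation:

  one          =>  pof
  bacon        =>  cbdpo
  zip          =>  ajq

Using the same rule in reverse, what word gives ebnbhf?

damage

Each letter is shifted forward by 1 in the alphabet (a Caesar shift of +1).
Undoing it on ebnbhf: e−1=d, b−1=a, n−1=m, b−1=a, h−1=g, f−1=e.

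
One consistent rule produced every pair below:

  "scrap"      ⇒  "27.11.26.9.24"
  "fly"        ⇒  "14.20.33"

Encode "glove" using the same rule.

s is letter #19 and maps to 27: an offset of 8. Letters become their 1-based position plus 8 (so a→9, b→10, …).
On glove: g=7→15, l=12→20, o=15→23, v=22→30, e=5→13.

15.20.23.30.13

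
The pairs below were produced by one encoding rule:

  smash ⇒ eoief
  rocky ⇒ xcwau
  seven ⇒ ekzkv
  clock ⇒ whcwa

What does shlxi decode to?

s(18)→e(4) and m(12)→o(14) fit y≡7x+8 (mod 26); the inverse of 7 mod 26 is 15. Treating letters as 0–25, the rule is x ↦ 7x + 8 (mod 26).
Decoding shlxi: s(18)→15·(18−8)≡20=u; h(7)→15·(7−8)≡11=l; l(11)→15·(11−8)≡19=t; x(23)→15·(23−8)≡17=r; i(8)→15·(8−8)≡0=a (all mod 26).

ultra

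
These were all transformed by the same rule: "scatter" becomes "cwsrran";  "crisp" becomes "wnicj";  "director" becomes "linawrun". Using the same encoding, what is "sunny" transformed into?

s(18)→c(2) and c(2)→w(22) fit y≡15x+18 (mod 26); the inverse of 15 mod 26 is 7. This is an affine cipher: with a=0,…,z=25, each position x becomes (15x+18) mod 26.
Applying it to sunny: s(18)→15·18+18≡2=c; u(20)→15·20+18≡6=g; n(13)→15·13+18≡5=f; n(13)→15·13+18≡5=f; y(24)→15·24+18≡14=o (all mod 26).

cgffo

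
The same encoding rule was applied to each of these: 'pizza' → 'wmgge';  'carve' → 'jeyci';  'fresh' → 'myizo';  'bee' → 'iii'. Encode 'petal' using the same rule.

wiaes

The shift depends on letter class: consonant p→w is +7, but vowel i→m is +4. Two shifts are in play — +4 for a/e/i/o/u, +7 for every other letter.
On petal: p(cons)+7=w, e(vowel)+4=i, t(cons)+7=a, a(vowel)+4=e, l(cons)+7=s.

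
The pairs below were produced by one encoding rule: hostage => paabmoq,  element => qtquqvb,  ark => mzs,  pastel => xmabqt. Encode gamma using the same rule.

Two shifts are in play — +12 for a/e/i/o/u, +8 for every other letter.
On gamma: g(cons)+8=o, a(vowel)+12=m, m(cons)+8=u, m(cons)+8=u, a(vowel)+12=m.

omuum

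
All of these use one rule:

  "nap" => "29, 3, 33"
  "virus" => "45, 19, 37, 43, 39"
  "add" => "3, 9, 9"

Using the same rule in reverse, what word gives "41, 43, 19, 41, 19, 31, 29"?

tuition

n(#14)→29 and a(#1)→3: differences scale by 2, so n = 2·pos + 1. The formula is n = 2×(alphabet index, a=1) + 1.
Decoding 41, 43, 19, 41, 19, 31, 29: 41→(41−1)÷2=20=t, 43→(43−1)÷2=21=u, 19→(19−1)÷2=9=i, 41→(41−1)÷2=20=t, 19→(19−1)÷2=9=i, 31→(31−1)÷2=15=o, 29→(29−1)÷2=14=n.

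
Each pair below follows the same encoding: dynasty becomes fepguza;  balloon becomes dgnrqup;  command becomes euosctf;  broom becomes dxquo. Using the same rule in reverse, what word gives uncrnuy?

It's a Vigenère-style cipher with numeric key [2,6]: position i shifts by key[i mod 2].
Decoding uncrnuy: u−2=s, n−6=h, c−2=a, r−6=l, n−2=l, u−6=o, y−2=w.

shallow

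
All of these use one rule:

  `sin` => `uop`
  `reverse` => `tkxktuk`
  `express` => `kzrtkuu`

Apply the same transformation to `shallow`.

ujgnnuy

Two shifts are in play — +6 for a/e/i/o/u, +2 for every other letter.
For shallow: s(cons)+2=u, h(cons)+2=j, a(vowel)+6=g, l(cons)+2=n, l(cons)+2=n, o(vowel)+6=u, w(cons)+2=y.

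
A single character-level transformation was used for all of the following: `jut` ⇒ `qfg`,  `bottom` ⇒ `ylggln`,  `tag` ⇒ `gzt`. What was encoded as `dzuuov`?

waffle

Each pair mirrors across the alphabet (j↔q, u↔f, t↔g): positions sum to 25. Each letter is replaced by its mirror in the alphabet: a↔z, b↔y, c↔x, and so on (the Atbash cipher).
Reversing it on dzuuov: d↔w, z↔a, u↔f, u↔f, o↔l, v↔e.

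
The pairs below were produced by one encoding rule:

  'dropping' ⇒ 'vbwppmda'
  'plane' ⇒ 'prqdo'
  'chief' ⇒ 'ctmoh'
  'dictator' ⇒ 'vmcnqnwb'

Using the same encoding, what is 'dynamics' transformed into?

Treating letters as 0–25, the rule is x ↦ 19x + 16 (mod 26).
On dynamics: d(3)→19·3+16≡21=v; y(24)→19·24+16≡4=e; n(13)→19·13+16≡3=d; a(0)→19·0+16≡16=q; m(12)→19·12+16≡10=k; i(8)→19·8+16≡12=m; c(2)→19·2+16≡2=c; s(18)→19·18+16≡20=u (all mod 26).

vedqkmcu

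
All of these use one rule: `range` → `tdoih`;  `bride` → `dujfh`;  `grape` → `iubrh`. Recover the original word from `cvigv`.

ashes

Shifts by position in range: pos 0: r→t (+2), pos 1: a→d (+3), pos 2: n→o (+1), pos 3: g→i (+2), pos 4: e→h (+3) — repeating every 3. It's a Vigenère-style cipher with numeric key [2,3,1]: position i shifts by key[i mod 3].
Decoding cvigv: c−2=a, v−3=s, i−1=h, g−2=e, v−3=s.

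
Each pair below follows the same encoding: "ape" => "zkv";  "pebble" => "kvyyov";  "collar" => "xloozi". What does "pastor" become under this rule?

kzhgli

Each letter is replaced by its mirror in the alphabet: a↔z, b↔y, c↔x, and so on (the Atbash cipher).
On pastor: p↔k, a↔z, s↔h, t↔g, o↔l, r↔i.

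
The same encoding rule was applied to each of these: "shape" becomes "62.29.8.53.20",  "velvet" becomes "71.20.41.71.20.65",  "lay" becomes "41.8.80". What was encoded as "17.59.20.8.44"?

dream

s(#19)→62 and h(#8)→29: differences scale by 3, so n = 3·pos + 5. The formula is n = 3×(alphabet index, a=1) + 5.
Decoding 17.59.20.8.44: 17→(17−5)÷3=4=d, 59→(59−5)÷3=18=r, 20→(20−5)÷3=5=e, 8→(8−5)÷3=1=a, 44→(44−5)÷3=13=m.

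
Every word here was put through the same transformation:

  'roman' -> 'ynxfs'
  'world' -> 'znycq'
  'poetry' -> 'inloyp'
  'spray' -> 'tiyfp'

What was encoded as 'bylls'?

r(17)→y(24) and o(14)→n(13) fit y≡21x+5 (mod 26); the inverse of 21 mod 26 is 5. This is an affine cipher: with a=0,…,z=25, each position x becomes (21x+5) mod 26.
Decoding bylls: b(1)→5·(1−5)≡6=g; y(24)→5·(24−5)≡17=r; l(11)→5·(11−5)≡4=e; l(11)→5·(11−5)≡4=e; s(18)→5·(18−5)≡13=n (all mod 26).

green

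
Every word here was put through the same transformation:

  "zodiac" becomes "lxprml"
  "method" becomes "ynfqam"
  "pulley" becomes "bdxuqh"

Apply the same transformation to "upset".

Shifts by position in zodiac: pos 0: z→l (+12), pos 1: o→x (+9), pos 2: d→p (+12), pos 3: i→r (+9) — repeating every 2. A repeating key of period 2 is used — shifts +12, +9 over and over.
Applying it to upset: u+12=g, p+9=y, s+12=e, e+9=n, t+12=f.

gyenf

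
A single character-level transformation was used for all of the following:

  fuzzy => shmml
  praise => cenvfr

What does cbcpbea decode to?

Compare letters: f→s is +13, u→h is +13, z→m is +13 — a constant shift. It's a constant shift of +13 (ROT13).
Reversing it on cbcpbea: c−13=p, b−13=o, c−13=p, p−13=c, b−13=o, e−13=r, a−13=n.

popcorn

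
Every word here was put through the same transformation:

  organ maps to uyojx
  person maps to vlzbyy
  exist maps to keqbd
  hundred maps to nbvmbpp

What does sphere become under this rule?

In organ: o→u is +6, r→y is +7, g→o is +8, a→j is +9 — the shift increases by 1 each position. Each letter shifts forward by (position + 6), i.e. 6, 7, 8, … — the shift grows by one for each successive letter.
On sphere: s+6=y, p+7=w, h+8=p, e+9=n, r+10=b, e+11=p.

ywpnbp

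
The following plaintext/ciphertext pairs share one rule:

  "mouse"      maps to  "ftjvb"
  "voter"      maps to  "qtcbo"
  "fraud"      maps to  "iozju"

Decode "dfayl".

imply

m(12)→f(5) and o(14)→t(19) fit y≡7x+25 (mod 26); the inverse of 7 mod 26 is 15. Treating letters as 0–25, the rule is x ↦ 7x + 25 (mod 26).
Reversing it on dfayl: d(3)→15·(3−25)≡8=i; f(5)→15·(5−25)≡12=m; a(0)→15·(0−25)≡15=p; y(24)→15·(24−25)≡11=l; l(11)→15·(11−25)≡24=y (all mod 26).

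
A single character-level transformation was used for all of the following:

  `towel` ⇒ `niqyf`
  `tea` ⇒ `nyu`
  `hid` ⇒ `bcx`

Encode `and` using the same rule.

Each letter is shifted forward by 20 in the alphabet (a Caesar shift of +20).
On and: a+20=u, n+20=h, d+20=x.

uhx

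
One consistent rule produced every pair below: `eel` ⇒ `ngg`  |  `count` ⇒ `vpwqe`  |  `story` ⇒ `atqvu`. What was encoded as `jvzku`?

The output letters match the input read backwards, each shifted +2: eel reversed is lee. Two steps: reverse the string, then apply a Caesar shift of +2.
Reversing it on jvzku: shift back: j−2=h, v−2=t, z−2=x, k−2=i, u−2=s → htxis; then reverse → sixth.

sixth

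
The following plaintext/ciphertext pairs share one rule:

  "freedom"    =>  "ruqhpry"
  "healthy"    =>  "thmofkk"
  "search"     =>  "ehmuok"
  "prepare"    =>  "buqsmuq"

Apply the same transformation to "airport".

mldsauf

Shifts by position in freedom: pos 0: f→r (+12), pos 1: r→u (+3), pos 2: e→q (+12), pos 3: e→h (+3) — repeating every 2. A repeating key of period 2 is used — shifts +12, +3 over and over.
For airport: a+12=m, i+3=l, r+12=d, p+3=s, o+12=a, r+3=u, t+12=f.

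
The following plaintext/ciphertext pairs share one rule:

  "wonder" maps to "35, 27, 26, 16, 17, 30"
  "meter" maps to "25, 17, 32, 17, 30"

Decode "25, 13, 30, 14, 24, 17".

marble

w is letter #23 and maps to 35: an offset of 12. Each letter is replaced by its alphabet position (a=1..z=26) + 12.
Undoing it on 25, 13, 30, 14, 24, 17: 25→(25−12)÷1=13=m, 13→(13−12)÷1=1=a, 30→(30−12)÷1=18=r, 14→(14−12)÷1=2=b, 24→(24−12)÷1=12=l, 17→(17−12)÷1=5=e.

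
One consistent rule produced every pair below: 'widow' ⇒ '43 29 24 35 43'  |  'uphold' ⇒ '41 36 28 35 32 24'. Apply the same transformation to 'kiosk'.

31 29 35 39 31

w is letter #23 and maps to 43: an offset of 20. Each letter is replaced by its alphabet position (a=1..z=26) + 20.
Applying it to kiosk: k=11→31, i=9→29, o=15→35, s=19→39, k=11→31.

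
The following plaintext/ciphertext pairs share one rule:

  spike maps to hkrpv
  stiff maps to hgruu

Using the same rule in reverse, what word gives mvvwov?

needle

Letters are reflected about the middle of the alphabet (position → 25−position): Atbash.
Decoding mvvwov: m↔n, v↔e, v↔e, w↔d, o↔l, v↔e.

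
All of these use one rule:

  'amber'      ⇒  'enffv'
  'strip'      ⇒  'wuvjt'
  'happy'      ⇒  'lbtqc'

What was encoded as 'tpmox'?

point

Shifts by position in amber: pos 0: a→e (+4), pos 1: m→n (+1), pos 2: b→f (+4), pos 3: e→f (+1) — repeating every 2. A repeating key of period 2 is used — shifts +4, +1 over and over.
Decoding tpmox: t−4=p, p−1=o, m−4=i, o−1=n, x−4=t.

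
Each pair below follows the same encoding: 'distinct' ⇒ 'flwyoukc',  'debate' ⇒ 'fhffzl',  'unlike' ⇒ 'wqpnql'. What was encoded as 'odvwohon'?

The shift increases by 1 at each position, starting from +2: 2, 3, 4, ….
Undoing it on odvwohon: o−2=m, d−3=a, v−4=r, w−5=r, o−6=i, h−7=a, o−8=g, n−9=e.

marriage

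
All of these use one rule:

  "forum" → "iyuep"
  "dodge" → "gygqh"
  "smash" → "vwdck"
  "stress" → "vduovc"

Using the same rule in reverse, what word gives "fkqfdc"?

canvas

Shifts by position in forum: pos 0: f→i (+3), pos 1: o→y (+10), pos 2: r→u (+3), pos 3: u→e (+10) — repeating every 2. It's a Vigenère-style cipher with numeric key [3,10]: position i shifts by key[i mod 2].
Undoing it on fkqfdc: f−3=c, k−10=a, q−3=n, f−10=v, d−3=a, c−10=s.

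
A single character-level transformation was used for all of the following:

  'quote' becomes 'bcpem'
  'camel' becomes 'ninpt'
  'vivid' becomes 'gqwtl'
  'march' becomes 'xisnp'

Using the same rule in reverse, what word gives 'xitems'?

master

Shifts by position in quote: pos 0: q→b (+11), pos 1: u→c (+8), pos 2: o→p (+1), pos 3: t→e (+11), pos 4: e→m (+8) — repeating every 3. The shifts repeat in a cycle of length 3: positions 0,1,… shift by +11, +8, +1, then the pattern repeats.
Decoding xitems: x−11=m, i−8=a, t−1=s, e−11=t, m−8=e, s−1=r.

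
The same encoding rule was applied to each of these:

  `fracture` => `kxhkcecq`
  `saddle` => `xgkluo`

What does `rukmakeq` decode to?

The shift increases by 1 at each position, starting from +5: 5, 6, 7, ….
Decoding rukmakeq: r−5=m, u−6=o, k−7=d, m−8=e, a−9=r, k−10=a, e−11=t, q−12=e.

moderate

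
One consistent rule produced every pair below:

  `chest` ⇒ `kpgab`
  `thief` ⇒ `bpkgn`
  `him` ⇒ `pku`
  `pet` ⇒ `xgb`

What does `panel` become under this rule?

xcvgt

The shift depends on letter class: consonant c→k is +8, but vowel e→g is +2. Vowels shift forward by 2 and consonants shift forward by 8.
For panel: p(cons)+8=x, a(vowel)+2=c, n(cons)+8=v, e(vowel)+2=g, l(cons)+8=t.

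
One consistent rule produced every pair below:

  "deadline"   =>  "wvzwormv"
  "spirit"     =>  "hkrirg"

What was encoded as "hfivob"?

Each pair mirrors across the alphabet (d↔w, e↔v, a↔z): positions sum to 25. Each letter is replaced by its mirror in the alphabet: a↔z, b↔y, c↔x, and so on (the Atbash cipher).
Reversing it on hfivob: h↔s, f↔u, i↔r, v↔e, o↔l, b↔y.

surely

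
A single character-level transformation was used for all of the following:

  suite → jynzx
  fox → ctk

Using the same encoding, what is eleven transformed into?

The output letters match the input read backwards, each shifted +5: suite reversed is etius. The word is reversed, then every letter is shifted forward by 5.
Applying it to eleven: reverse → nevele; then shift: n+5=s, e+5=j, v+5=a, e+5=j, l+5=q, e+5=j.

sjajqj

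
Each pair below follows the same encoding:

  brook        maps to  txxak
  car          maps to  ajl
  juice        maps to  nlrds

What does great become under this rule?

cjnap

The output letters match the input read backwards, each shifted +9: brook reversed is koorb. Two steps: reverse the string, then apply a Caesar shift of +9.
On great: reverse → taerg; then shift: t+9=c, a+9=j, e+9=n, r+9=a, g+9=p.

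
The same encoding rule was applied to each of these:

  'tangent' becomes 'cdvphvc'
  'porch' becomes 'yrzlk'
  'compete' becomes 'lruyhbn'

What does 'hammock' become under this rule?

Shifts by position in tangent: pos 0: t→c (+9), pos 1: a→d (+3), pos 2: n→v (+8), pos 3: g→p (+9), pos 4: e→h (+3), pos 5: n→v (+8) — repeating every 3. The shifts repeat in a cycle of length 3: positions 0,1,… shift by +9, +3, +8, then the pattern repeats.
For hammock: h+9=q, a+3=d, m+8=u, m+9=v, o+3=r, c+8=k, k+9=t.

qduvrkt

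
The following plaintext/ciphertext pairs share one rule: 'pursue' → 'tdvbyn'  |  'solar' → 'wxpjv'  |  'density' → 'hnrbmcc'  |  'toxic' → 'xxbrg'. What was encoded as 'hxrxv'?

donor

Shifts by position in pursue: pos 0: p→t (+4), pos 1: u→d (+9), pos 2: r→v (+4), pos 3: s→b (+9) — repeating every 2. The shifts repeat in a cycle of length 2: positions 0,1,… shift by +4, +9, then the pattern repeats.
Reversing it on hxrxv: h−4=d, x−9=o, r−4=n, x−9=o, v−4=r.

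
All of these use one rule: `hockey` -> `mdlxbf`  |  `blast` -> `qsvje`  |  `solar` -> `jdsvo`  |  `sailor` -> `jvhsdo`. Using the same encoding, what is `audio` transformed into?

h(7)→m(12) and o(14)→d(3) fit y≡21x+21 (mod 26); the inverse of 21 mod 26 is 5. Each letter's alphabet position (a=0..z=25) is mapped through 21·x+21 mod 26 — an affine cipher.
On audio: a(0)→21·0+21≡21=v; u(20)→21·20+21≡25=z; d(3)→21·3+21≡6=g; i(8)→21·8+21≡7=h; o(14)→21·14+21≡3=d (all mod 26).

vzghd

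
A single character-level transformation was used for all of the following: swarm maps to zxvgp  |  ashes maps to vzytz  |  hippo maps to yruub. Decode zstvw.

This is an affine cipher: with a=0,…,z=25, each position x becomes (19x+21) mod 26.
Undoing it on zstvw: z(25)→11·(25−21)≡18=s; s(18)→11·(18−21)≡19=t; t(19)→11·(19−21)≡4=e; v(21)→11·(21−21)≡0=a; w(22)→11·(22−21)≡11=l (all mod 26).

steal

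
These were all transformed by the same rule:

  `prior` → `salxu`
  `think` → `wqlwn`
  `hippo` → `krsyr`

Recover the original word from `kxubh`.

It's a Vigenère-style cipher with numeric key [3,9]: position i shifts by key[i mod 2].
Decoding kxubh: k−3=h, x−9=o, u−3=r, b−9=s, h−3=e.

horse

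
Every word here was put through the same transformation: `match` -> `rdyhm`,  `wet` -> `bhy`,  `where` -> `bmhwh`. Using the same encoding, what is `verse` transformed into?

ahwxh

The shift depends on letter class: consonant m→r is +5, but vowel a→d is +3. The rule splits by letter class: vowels +3, consonants +5.
For verse: v(cons)+5=a, e(vowel)+3=h, r(cons)+5=w, s(cons)+5=x, e(vowel)+3=h.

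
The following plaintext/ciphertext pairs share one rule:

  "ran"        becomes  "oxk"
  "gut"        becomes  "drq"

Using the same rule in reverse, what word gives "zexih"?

Every letter moves 23 places later in the alphabet, wrapping around z→a.
Reversing it on zexih: z−23=c, e−23=h, x−23=a, i−23=l, h−23=k.

chalk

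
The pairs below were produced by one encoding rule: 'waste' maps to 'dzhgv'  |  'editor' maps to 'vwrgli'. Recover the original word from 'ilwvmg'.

rodent

Each pair mirrors across the alphabet (w↔d, a↔z, s↔h): positions sum to 25. This is the alphabet-reversal cipher (Atbash): a becomes z, b becomes y, etc.
Decoding ilwvmg: i↔r, l↔o, w↔d, v↔e, m↔n, g↔t.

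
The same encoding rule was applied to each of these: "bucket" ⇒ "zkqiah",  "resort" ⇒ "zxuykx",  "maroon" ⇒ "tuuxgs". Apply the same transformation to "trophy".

envuxz

The output letters match the input read backwards, each shifted +6: bucket reversed is tekcub. Two steps: reverse the string, then apply a Caesar shift of +6.
Applying it to trophy: reverse → yhport; then shift: y+6=e, h+6=n, p+6=v, o+6=u, r+6=x, t+6=z.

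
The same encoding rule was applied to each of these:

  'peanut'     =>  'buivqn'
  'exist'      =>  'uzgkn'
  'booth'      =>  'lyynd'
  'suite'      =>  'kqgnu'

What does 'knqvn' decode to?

This is an affine cipher: with a=0,…,z=25, each position x becomes (3x+8) mod 26.
Decoding knqvn: k(10)→9·(10−8)≡18=s; n(13)→9·(13−8)≡19=t; q(16)→9·(16−8)≡20=u; v(21)→9·(21−8)≡13=n; n(13)→9·(13−8)≡19=t (all mod 26).

stunt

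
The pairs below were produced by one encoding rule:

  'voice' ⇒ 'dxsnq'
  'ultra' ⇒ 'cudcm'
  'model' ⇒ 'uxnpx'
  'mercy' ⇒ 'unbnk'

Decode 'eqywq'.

In voice: v→d is +8, o→x is +9, i→s is +10, c→n is +11 — the shift increases by 1 each position. Each letter shifts forward by (position + 8), i.e. 8, 9, 10, … — the shift grows by one for each successive letter.
Undoing it on eqywq: e−8=w, q−9=h, y−10=o, w−11=l, q−12=e.

whole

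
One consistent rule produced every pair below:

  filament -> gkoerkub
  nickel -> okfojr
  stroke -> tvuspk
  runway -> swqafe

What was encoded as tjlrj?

shine

Letter i (0-indexed) is shifted by i+1, so successive shifts are 1, 2, 3, ….
Decoding tjlrj: t−1=s, j−2=h, l−3=i, r−4=n, j−5=e.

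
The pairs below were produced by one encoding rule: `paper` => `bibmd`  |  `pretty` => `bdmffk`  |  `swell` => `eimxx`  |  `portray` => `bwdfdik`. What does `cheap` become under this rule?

otmib

The shift depends on letter class: consonant p→b is +12, but vowel a→i is +8. The rule splits by letter class: vowels +8, consonants +12.
For cheap: c(cons)+12=o, h(cons)+12=t, e(vowel)+8=m, a(vowel)+8=i, p(cons)+12=b.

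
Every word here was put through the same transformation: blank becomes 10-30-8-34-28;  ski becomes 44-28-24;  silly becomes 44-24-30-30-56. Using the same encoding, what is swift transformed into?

44-52-24-18-46

b(#2)→10 and l(#12)→30: differences scale by 2, so n = 2·pos + 6. The formula is n = 2×(alphabet index, a=1) + 6.
On swift: s=19→44, w=23→52, i=9→24, f=6→18, t=20→46.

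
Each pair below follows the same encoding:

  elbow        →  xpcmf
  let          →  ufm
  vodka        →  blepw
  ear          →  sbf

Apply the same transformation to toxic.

djypu

Read the word backwards and shift each letter +1.
For toxic: reverse → cixot; then shift: c+1=d, i+1=j, x+1=y, o+1=p, t+1=u.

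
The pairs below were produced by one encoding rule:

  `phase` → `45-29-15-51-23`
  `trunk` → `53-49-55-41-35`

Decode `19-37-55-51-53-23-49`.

cluster

With a=1..z=26, the number is 2·pos + 13.
Decoding 19-37-55-51-53-23-49: 19→(19−13)÷2=3=c, 37→(37−13)÷2=12=l, 55→(55−13)÷2=21=u, 51→(51−13)÷2=19=s, 53→(53−13)÷2=20=t, 23→(23−13)÷2=5=e, 49→(49−13)÷2=18=r.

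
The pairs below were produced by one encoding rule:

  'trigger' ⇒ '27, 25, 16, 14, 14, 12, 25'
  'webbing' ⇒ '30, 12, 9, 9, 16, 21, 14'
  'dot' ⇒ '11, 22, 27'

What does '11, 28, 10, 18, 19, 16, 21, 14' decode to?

t is letter #20 and maps to 27: an offset of 7. The number is (letter's place in the alphabet, a=1) + 7.
Reversing it on 11, 28, 10, 18, 19, 16, 21, 14: 11→(11−7)÷1=4=d, 28→(28−7)÷1=21=u, 10→(10−7)÷1=3=c, 18→(18−7)÷1=11=k, 19→(19−7)÷1=12=l, 16→(16−7)÷1=9=i, 21→(21−7)÷1=14=n, 14→(14−7)÷1=7=g.

duckling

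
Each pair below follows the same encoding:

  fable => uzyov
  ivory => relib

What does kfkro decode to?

pupil

Letters are reflected about the middle of the alphabet (position → 25−position): Atbash.
Reversing it on kfkro: k↔p, f↔u, k↔p, r↔i, o↔l.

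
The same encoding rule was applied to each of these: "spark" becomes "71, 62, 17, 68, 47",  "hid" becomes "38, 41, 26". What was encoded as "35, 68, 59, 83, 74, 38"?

s(#19)→71 and p(#16)→62: differences scale by 3, so n = 3·pos + 14. The formula is n = 3×(alphabet index, a=1) + 14.
Reversing it on 35, 68, 59, 83, 74, 38: 35→(35−14)÷3=7=g, 68→(68−14)÷3=18=r, 59→(59−14)÷3=15=o, 83→(83−14)÷3=23=w, 74→(74−14)÷3=20=t, 38→(38−14)÷3=8=h.

growth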